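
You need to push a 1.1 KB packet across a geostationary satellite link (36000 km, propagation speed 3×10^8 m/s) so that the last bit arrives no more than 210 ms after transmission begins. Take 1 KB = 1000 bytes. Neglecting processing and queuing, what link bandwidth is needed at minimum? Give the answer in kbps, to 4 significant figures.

97.78 kbps

L = 8800 bits.
Propagation delay = 36000000 / 300000000 = 120 ms.
Transmission budget = 210 − 120 = 90 ms.
R ≥ L / t_tx = 8800 bits / 0.09 s = 97.78 kbps.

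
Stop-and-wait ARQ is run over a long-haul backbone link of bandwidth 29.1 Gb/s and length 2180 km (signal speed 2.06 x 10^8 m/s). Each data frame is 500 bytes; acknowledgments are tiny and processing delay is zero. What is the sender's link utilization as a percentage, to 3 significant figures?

t_tx = L/R = 4000/29100000000 = 1.37457e-07 s.
t_prop = 2180000/206000000 = 0.0105825 s; RTT = 0.021165 s.
Cycle = t_tx + RTT = 0.0211652 s.
Utilization = t_tx / cycle = 1.37457e-07/0.0211652 = 0.000649 %.

0.000649 %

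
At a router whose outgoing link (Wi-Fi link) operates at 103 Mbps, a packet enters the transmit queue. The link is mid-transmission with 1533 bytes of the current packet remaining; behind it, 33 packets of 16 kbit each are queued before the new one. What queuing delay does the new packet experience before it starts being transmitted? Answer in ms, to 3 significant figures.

5.25 ms

Each queued packet: L/R = 16000/103000000 = 0.15534 ms.
33 queued → 5.12621 ms.
Plus remaining 12264 bits of current packet: 0.119068 ms.
Queuing delay = 5.25 ms.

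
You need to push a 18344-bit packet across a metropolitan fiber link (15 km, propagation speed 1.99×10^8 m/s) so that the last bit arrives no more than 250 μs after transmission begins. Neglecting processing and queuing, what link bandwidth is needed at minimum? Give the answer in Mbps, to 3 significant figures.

105 Mbps

Propagation delay = 15000 / 199000000 = 75.3769 μs.
Transmission budget = 250 − 75.3769 = 174.623 μs.
R ≥ L / t_tx = 18344 bits / 0.000174623 s = 105 Mbps.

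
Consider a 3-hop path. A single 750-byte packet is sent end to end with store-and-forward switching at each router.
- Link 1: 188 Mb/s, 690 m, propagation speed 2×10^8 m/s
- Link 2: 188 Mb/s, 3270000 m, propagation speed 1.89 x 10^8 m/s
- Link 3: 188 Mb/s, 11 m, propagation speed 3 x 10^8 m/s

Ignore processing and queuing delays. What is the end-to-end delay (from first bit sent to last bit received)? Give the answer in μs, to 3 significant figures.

17400 μs

L = 750 × 8 = 6000 bits.
Transmission delay per hop = L/R = 6000/188000000 = 31.9149 μs; 3 hops → 95.7447 μs.
Propagation delays (d/s per hop): 3.45, 17301.6, 0.0366667 μs; sum = 17305.1 μs.
End-to-end = 17400 μs.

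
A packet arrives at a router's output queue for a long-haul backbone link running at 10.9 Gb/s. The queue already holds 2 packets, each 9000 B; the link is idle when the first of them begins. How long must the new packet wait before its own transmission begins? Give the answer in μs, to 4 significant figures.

Each queued packet: L/R = 72000/10900000000 = 6.6055 μs.
2 queued → 13.211 μs.
Queuing delay = 13.21 μs.

13.21 μs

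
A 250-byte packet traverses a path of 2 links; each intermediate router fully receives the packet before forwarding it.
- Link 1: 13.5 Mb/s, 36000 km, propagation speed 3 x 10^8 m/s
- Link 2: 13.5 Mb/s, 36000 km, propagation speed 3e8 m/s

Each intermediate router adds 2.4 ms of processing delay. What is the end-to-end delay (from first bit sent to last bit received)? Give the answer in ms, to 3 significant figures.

243 ms

L = 250 × 8 = 2000 bits.
Transmission delay per hop = L/R = 2000/13500000 = 0.148148 ms; 2 hops → 0.296296 ms.
Propagation delays (d/s per hop): 120, 120 ms; sum = 240 ms.
Processing at 1 router(s): 1 × 2.4 ms = 2.4 ms.
End-to-end = 243 ms.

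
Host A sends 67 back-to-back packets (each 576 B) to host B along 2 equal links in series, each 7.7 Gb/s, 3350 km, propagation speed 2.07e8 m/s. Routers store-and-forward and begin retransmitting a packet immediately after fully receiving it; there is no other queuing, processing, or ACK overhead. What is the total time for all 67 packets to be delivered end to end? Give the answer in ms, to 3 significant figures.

Per-hop transmission t_tx = L/R = 4608/7700000000 = 0.000598442 ms.
Per-hop propagation t_prop = 3350000/2.07e+08 = 16.1836 ms.
Pipeline fill: first packet needs 2·t_tx to clear all hops; remaining 66 packets each add one t_tx.
Total = (2+67-1)·t_tx + 2·t_prop = 68·0.000598442 + 2·16.1836 = 32.4 ms.

32.4 ms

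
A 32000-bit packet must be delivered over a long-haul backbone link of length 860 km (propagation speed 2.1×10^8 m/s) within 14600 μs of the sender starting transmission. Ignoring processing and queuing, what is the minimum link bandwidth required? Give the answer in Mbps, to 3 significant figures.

Propagation delay = 860000 / 210000000 = 4095.24 μs.
Transmission budget = 14600 − 4095.24 = 10504.8 μs.
R ≥ L / t_tx = 32000 bits / 0.0105048 s = 3.05 Mbps.

3.05 Mbps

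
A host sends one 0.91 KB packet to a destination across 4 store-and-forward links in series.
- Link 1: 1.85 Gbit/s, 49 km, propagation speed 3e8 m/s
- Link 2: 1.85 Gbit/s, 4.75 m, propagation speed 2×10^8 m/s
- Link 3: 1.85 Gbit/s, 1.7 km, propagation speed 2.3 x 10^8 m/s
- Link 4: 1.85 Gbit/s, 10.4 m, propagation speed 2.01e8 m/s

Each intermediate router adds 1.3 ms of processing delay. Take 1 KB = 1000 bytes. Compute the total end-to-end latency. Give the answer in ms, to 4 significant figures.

4.087 ms

L = 7280 bits.
Transmission delay per hop = L/R = 7280/1850000000 = 0.00393514 ms; 4 hops → 0.0157405 ms.
Propagation delays (d/s per hop): 0.163333, 2.375e-05, 0.0073913, 5.17413e-05 ms; sum = 0.1708 ms.
Processing at 3 router(s): 3 × 1.3 ms = 3.9 ms.
End-to-end = 4.087 ms.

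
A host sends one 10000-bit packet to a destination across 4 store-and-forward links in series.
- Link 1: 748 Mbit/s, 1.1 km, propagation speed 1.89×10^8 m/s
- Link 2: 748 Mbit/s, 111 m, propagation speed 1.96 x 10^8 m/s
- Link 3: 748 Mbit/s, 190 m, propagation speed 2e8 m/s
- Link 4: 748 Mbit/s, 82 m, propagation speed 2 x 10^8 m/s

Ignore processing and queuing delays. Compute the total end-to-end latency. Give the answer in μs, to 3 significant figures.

Transmission delay per hop = L/R = 10000/748000000 = 13.369 μs; 4 hops → 53.4759 μs.
Propagation delays (d/s per hop): 5.82011, 0.566327, 0.95, 0.41 μs; sum = 7.74643 μs.
End-to-end = 61.2 μs.

61.2 μs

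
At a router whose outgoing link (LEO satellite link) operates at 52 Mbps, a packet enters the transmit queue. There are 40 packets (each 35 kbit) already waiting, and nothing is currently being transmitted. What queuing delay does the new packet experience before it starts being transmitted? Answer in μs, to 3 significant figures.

26900 μs

Each queued packet: L/R = 35000/52000000 = 673.077 μs.
40 queued → 26923.1 μs.
Queuing delay = 26900 μs.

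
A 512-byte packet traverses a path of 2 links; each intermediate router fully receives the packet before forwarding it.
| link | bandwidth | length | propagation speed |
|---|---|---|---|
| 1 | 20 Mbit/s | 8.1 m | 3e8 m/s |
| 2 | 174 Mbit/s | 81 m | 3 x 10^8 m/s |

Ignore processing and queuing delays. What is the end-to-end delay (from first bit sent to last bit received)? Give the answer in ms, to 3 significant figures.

0.229 ms

L = 512 × 8 = 4096 bits.
Transmission delays (L/R per hop): 0.2048, 0.0235402 ms; sum = 0.22834 ms.
Propagation delays (d/s per hop): 2.7e-05, 0.00027 ms; sum = 0.000297 ms.
End-to-end = 0.229 ms.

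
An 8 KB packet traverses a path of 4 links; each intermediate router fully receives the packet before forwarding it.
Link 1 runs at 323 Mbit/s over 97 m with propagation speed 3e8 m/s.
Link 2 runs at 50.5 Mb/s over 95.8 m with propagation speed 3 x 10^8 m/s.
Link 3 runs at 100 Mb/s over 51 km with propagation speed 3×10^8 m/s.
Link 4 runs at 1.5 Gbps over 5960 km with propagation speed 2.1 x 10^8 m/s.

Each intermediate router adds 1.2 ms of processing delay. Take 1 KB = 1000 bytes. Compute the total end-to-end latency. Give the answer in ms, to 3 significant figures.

34.3 ms

L = 64000 bits.
Transmission delays (L/R per hop): 0.198142, 1.26733, 0.64, 0.0426667 ms; sum = 2.14814 ms.
Propagation delays (d/s per hop): 0.000323333, 0.000319333, 0.17, 28.381 ms; sum = 28.5516 ms.
Processing at 3 router(s): 3 × 1.2 ms = 3.6 ms.
End-to-end = 34.3 ms.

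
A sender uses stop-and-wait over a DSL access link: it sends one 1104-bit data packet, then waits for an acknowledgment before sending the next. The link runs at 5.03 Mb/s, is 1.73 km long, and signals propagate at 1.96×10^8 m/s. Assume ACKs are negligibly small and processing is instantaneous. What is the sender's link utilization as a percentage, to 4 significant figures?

92.56 %

t_tx = L/R = 1104/5030000 = 0.000219483 s.
t_prop = 1730/196000000 = 8.82653e-06 s; RTT = 1.76531e-05 s.
Cycle = t_tx + RTT = 0.000237136 s.
Utilization = t_tx / cycle = 0.000219483/0.000237136 = 92.56 %.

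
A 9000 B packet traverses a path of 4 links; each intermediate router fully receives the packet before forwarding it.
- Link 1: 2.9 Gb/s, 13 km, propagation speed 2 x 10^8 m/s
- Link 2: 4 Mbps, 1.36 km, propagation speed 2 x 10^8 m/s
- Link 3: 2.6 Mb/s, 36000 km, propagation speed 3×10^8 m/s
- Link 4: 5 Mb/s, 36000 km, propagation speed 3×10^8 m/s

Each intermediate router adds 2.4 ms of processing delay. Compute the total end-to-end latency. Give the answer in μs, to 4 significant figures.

L = 9000 × 8 = 72000 bits.
Transmission delays (L/R per hop): 24.8276, 18000, 27692.3, 14400 μs; sum = 60117.1 μs.
Propagation delays (d/s per hop): 65, 6.8, 120000, 120000 μs; sum = 240072 μs.
Processing at 3 router(s): 3 × 2.4 ms = 7200 μs.
End-to-end = 307400 μs.

307400 μs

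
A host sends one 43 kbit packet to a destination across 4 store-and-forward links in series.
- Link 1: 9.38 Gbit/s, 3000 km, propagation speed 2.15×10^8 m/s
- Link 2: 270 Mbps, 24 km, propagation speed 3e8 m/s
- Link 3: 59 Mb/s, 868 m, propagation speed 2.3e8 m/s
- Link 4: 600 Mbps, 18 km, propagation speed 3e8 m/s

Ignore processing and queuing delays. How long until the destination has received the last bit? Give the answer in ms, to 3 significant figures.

15.1 ms

L = 43000 bits.
Transmission delays (L/R per hop): 0.00458422, 0.159259, 0.728814, 0.0716667 ms; sum = 0.964324 ms.
Propagation delays (d/s per hop): 13.9535, 0.08, 0.00377391, 0.06 ms; sum = 14.0973 ms.
End-to-end = 15.1 ms.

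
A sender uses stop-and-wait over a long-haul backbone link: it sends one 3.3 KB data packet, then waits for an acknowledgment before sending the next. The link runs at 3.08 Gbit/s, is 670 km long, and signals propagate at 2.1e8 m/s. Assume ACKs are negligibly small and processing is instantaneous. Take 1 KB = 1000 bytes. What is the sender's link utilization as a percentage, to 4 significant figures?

0.1341 %

t_tx = L/R = 26400/3080000000 = 8.57143e-06 s.
t_prop = 670000/210000000 = 0.00319048 s; RTT = 0.00638095 s.
Cycle = t_tx + RTT = 0.00638952 s.
Utilization = t_tx / cycle = 8.57143e-06/0.00638952 = 0.1341 %.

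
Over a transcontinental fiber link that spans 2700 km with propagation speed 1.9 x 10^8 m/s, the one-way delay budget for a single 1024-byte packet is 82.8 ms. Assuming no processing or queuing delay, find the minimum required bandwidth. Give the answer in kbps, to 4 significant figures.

119.4 kbps

L = 8192 bits.
Propagation delay = 2700000 / 190000000 = 14.2105 ms.
Transmission budget = 82.8 − 14.2105 = 68.5895 ms.
R ≥ L / t_tx = 8192 bits / 0.0685895 s = 119.4 kbps.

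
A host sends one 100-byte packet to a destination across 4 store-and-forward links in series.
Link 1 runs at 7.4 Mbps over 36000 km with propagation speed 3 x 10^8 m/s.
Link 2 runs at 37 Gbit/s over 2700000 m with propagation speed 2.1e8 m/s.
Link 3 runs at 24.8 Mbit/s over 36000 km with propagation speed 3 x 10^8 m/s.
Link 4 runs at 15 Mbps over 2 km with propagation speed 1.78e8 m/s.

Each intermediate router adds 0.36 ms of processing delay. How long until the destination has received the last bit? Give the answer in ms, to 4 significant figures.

254.1 ms

L = 100 × 8 = 800 bits.
Transmission delays (L/R per hop): 0.108108, 2.16216e-05, 0.0322581, 0.0533333 ms; sum = 0.193721 ms.
Propagation delays (d/s per hop): 120, 12.8571, 120, 0.011236 ms; sum = 252.868 ms.
Processing at 3 router(s): 3 × 0.36 ms = 1.08 ms.
End-to-end = 254.1 ms.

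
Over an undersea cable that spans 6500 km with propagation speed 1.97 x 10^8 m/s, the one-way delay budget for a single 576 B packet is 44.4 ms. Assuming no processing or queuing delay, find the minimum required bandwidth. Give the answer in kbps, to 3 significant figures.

L = 4608 bits.
Propagation delay = 6500000 / 197000000 = 32.9949 ms.
Transmission budget = 44.4 − 32.9949 = 11.4051 ms.
R ≥ L / t_tx = 4608 bits / 0.0114051 s = 404 kbps.

404 kbps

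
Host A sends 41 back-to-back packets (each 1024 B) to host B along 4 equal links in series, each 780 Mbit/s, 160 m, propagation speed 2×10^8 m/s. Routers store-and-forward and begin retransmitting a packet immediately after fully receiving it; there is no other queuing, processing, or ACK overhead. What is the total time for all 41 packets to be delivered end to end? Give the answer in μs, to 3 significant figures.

465 μs

Per-hop transmission t_tx = L/R = 8192/780000000 = 10.5026 μs.
Per-hop propagation t_prop = 160/200000000 = 0.8 μs.
Pipeline fill: first packet needs 4·t_tx to clear all hops; remaining 40 packets each add one t_tx.
Total = (4+41-1)·t_tx + 4·t_prop = 44·10.5026 + 4·0.8 = 465 μs.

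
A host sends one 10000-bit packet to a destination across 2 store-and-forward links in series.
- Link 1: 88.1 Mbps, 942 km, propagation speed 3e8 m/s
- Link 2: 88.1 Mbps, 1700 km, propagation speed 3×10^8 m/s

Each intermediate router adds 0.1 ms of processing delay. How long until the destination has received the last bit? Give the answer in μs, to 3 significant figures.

Transmission delay per hop = L/R = 10000/88100000 = 113.507 μs; 2 hops → 227.015 μs.
Propagation delays (d/s per hop): 3140, 5666.67 μs; sum = 8806.67 μs.
Processing at 1 router(s): 1 × 0.1 ms = 100 μs.
End-to-end = 9130 μs.

9130 μs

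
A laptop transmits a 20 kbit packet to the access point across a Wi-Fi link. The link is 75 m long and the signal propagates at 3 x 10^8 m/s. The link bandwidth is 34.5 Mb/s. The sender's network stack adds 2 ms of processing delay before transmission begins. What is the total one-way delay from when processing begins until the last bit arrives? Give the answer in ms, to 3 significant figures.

L = 20000 bits.
Transmission delay = L/R = 20000 / 34500000 = 0.57971 ms.
Propagation delay = d/s = 75 m / 300000000 m/s = 0.00025 ms.
Plus processing delay 2 ms = 2 ms.
Total = 2.58 ms.

2.58 ms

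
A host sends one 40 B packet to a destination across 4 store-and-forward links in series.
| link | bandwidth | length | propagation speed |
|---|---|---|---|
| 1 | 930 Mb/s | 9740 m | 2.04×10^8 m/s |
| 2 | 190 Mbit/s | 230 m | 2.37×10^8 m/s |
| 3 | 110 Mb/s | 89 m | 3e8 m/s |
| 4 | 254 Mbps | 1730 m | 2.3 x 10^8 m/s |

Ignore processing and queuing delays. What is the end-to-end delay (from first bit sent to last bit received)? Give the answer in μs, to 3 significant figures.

62.7 μs

L = 40 × 8 = 320 bits.
Transmission delays (L/R per hop): 0.344086, 1.68421, 2.90909, 1.25984 μs; sum = 6.19723 μs.
Propagation delays (d/s per hop): 47.7451, 0.970464, 0.296667, 7.52174 μs; sum = 56.534 μs.
End-to-end = 62.7 μs.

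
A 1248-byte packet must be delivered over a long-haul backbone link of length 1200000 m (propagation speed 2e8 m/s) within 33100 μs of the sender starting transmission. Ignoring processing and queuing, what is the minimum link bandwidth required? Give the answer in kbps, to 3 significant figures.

368 kbps

L = 9984 bits.
Propagation delay = 1200000 / 200000000 = 6000 μs.
Transmission budget = 33100 − 6000 = 27100 μs.
R ≥ L / t_tx = 9984 bits / 0.0271 s = 368 kbps.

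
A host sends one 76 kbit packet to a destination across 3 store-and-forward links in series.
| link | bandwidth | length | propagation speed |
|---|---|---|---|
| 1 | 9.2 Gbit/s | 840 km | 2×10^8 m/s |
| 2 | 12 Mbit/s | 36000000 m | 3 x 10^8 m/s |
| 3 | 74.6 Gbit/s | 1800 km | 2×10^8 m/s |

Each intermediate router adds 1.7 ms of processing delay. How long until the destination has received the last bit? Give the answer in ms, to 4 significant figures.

L = 76000 bits.
Transmission delays (L/R per hop): 0.00826087, 6.33333, 0.00101877 ms; sum = 6.34261 ms.
Propagation delays (d/s per hop): 4.2, 120, 9 ms; sum = 133.2 ms.
Processing at 2 router(s): 2 × 1.7 ms = 3.4 ms.
End-to-end = 142.9 ms.

142.9 ms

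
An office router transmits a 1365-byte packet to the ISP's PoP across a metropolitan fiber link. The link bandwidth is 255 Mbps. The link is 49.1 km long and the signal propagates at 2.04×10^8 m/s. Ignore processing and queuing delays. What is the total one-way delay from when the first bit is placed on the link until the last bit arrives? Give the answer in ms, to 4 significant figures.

L = 1365 × 8 = 10920 bits.
Transmission delay = L/R = 10920 / 255000000 = 0.0428235 ms.
Propagation delay = d/s = 49100 m / 204000000 m/s = 0.240686 ms.
Total = 0.2835 ms.

0.2835 ms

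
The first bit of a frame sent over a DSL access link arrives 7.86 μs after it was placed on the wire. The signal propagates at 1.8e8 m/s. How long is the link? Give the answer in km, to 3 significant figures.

1.41 km

d = s × t_prop = 180000000 × 7.86e-06 = 1.41 km.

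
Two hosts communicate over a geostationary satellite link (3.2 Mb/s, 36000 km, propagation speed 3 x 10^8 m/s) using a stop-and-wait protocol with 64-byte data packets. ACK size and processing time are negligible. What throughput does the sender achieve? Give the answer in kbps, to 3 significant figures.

t_tx = L/R = 512/3200000 = 0.00016 s.
t_prop = 36000000/300000000 = 0.12 s; RTT = 0.24 s.
Cycle = t_tx + RTT = 0.24016 s.
Throughput = L / cycle = 512 / 0.24016 = 2.13 kbps.

2.13 kbps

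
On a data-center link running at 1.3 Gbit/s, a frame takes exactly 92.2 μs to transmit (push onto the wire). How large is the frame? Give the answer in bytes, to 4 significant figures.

L = R × t_tx = 1300000000 b/s × 9.22e-05 s = 119860 bits.
In bytes: 119860 / 8 = 14980 bytes.

14980 bytes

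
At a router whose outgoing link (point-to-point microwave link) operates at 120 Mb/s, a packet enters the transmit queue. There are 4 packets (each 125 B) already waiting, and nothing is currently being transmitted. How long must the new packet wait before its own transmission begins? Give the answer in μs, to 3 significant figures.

Each queued packet: L/R = 1000/120000000 = 8.33333 μs.
4 queued → 33.3333 μs.
Queuing delay = 33.3 μs.

33.3 μs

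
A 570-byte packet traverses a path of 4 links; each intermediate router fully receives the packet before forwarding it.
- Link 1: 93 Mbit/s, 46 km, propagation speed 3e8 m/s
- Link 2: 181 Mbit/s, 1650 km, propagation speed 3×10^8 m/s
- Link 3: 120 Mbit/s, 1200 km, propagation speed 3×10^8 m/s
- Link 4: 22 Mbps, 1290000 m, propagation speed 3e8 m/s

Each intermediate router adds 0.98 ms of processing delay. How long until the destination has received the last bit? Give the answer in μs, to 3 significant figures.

L = 570 × 8 = 4560 bits.
Transmission delays (L/R per hop): 49.0323, 25.1934, 38, 207.273 μs; sum = 319.498 μs.
Propagation delays (d/s per hop): 153.333, 5500, 4000, 4300 μs; sum = 13953.3 μs.
Processing at 3 router(s): 3 × 0.98 ms = 2940 μs.
End-to-end = 17200 μs.

17200 μs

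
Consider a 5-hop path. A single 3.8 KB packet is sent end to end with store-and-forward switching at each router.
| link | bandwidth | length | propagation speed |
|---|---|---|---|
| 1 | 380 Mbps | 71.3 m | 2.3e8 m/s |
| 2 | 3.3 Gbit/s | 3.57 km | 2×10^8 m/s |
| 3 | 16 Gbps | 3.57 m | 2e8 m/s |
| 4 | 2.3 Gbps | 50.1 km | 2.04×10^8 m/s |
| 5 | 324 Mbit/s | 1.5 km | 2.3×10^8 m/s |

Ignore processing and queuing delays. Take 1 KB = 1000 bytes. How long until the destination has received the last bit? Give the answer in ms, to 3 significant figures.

0.468 ms

L = 30400 bits.
Transmission delays (L/R per hop): 0.08, 0.00921212, 0.0019, 0.0132174, 0.0938272 ms; sum = 0.198157 ms.
Propagation delays (d/s per hop): 0.00031, 0.01785, 1.785e-05, 0.245588, 0.00652174 ms; sum = 0.270288 ms.
End-to-end = 0.468 ms.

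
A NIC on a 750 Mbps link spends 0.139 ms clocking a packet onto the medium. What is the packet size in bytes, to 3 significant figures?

13000 bytes

L = R × t_tx = 750000000 b/s × 0.000139 s = 104250 bits.
In bytes: 104250 / 8 = 13000 bytes.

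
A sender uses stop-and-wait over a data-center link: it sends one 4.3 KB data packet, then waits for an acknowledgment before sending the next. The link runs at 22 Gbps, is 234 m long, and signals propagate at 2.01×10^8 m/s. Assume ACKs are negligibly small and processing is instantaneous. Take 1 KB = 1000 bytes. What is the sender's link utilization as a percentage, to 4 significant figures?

t_tx = L/R = 34400/22000000000 = 1.56364e-06 s.
t_prop = 234/2.01e+08 = 1.16418e-06 s; RTT = 2.32836e-06 s.
Cycle = t_tx + RTT = 3.89199e-06 s.
Utilization = t_tx / cycle = 1.56364e-06/3.89199e-06 = 40.18 %.

40.18 %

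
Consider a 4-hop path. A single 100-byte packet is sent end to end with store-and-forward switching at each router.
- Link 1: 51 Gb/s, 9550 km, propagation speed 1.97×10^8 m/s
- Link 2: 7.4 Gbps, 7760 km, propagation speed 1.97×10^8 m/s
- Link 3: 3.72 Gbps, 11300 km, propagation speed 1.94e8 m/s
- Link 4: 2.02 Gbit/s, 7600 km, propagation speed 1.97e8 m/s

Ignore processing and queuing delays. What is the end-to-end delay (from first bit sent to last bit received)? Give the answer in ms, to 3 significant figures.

L = 100 × 8 = 800 bits.
Transmission delays (L/R per hop): 1.56863e-05, 0.000108108, 0.000215054, 0.00039604 ms; sum = 0.000734888 ms.
Propagation delays (d/s per hop): 48.4772, 39.3909, 58.2474, 38.5787 ms; sum = 184.694 ms.
End-to-end = 185 ms.

185 ms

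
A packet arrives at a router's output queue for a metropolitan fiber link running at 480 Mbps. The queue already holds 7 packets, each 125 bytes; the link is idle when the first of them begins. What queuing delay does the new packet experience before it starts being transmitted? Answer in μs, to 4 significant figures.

Each queued packet: L/R = 1000/480000000 = 2.08333 μs.
7 queued → 14.5833 μs.
Queuing delay = 14.58 μs.

14.58 μs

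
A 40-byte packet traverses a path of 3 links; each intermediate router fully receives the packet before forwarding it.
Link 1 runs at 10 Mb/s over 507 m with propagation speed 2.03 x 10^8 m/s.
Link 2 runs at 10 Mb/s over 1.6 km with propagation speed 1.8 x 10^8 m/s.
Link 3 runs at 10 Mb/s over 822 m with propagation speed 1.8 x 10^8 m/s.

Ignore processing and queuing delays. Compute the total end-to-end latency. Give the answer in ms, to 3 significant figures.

0.112 ms

L = 40 × 8 = 320 bits.
Transmission delay per hop = L/R = 320/10000000 = 0.032 ms; 3 hops → 0.096 ms.
Propagation delays (d/s per hop): 0.00249754, 0.00888889, 0.00456667 ms; sum = 0.0159531 ms.
End-to-end = 0.112 ms.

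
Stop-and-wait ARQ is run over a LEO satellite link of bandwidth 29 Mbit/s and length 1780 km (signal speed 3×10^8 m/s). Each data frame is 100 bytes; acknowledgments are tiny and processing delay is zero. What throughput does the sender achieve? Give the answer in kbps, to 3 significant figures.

67.3 kbps

t_tx = L/R = 800/29000000 = 2.75862e-05 s.
t_prop = 1780000/300000000 = 0.00593333 s; RTT = 0.0118667 s.
Cycle = t_tx + RTT = 0.0118943 s.
Throughput = L / cycle = 800 / 0.0118943 = 67.3 kbps.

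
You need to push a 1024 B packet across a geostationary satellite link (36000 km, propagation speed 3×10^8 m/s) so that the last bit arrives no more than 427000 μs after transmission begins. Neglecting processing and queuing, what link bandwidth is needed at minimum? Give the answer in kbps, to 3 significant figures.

L = 8192 bits.
Propagation delay = 36000000 / 300000000 = 120000 μs.
Transmission budget = 427000 − 120000 = 307000 μs.
R ≥ L / t_tx = 8192 bits / 0.307 s = 26.7 kbps.

26.7 kbps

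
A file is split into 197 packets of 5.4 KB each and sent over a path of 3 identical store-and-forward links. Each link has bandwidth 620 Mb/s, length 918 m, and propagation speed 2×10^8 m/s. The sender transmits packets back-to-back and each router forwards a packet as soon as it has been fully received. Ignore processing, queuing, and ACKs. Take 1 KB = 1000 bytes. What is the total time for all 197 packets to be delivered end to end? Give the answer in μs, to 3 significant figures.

Per-hop transmission t_tx = L/R = 43200/620000000 = 69.6774 μs.
Per-hop propagation t_prop = 918/200000000 = 4.59 μs.
Pipeline fill: first packet needs 3·t_tx to clear all hops; remaining 196 packets each add one t_tx.
Total = (3+197-1)·t_tx + 3·t_prop = 199·69.6774 + 3·4.59 = 13900 μs.

13900 μs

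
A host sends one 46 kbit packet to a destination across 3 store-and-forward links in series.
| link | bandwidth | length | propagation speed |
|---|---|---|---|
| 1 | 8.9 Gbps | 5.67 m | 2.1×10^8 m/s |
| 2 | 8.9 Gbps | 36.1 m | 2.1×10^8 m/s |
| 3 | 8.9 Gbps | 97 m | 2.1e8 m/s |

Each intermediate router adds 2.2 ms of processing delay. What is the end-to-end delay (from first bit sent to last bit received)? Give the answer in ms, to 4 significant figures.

4.416 ms

L = 46000 bits.
Transmission delay per hop = L/R = 46000/8900000000 = 0.00516854 ms; 3 hops → 0.0155056 ms.
Propagation delays (d/s per hop): 2.7e-05, 0.000171905, 0.000461905 ms; sum = 0.00066081 ms.
Processing at 2 router(s): 2 × 2.2 ms = 4.4 ms.
End-to-end = 4.416 ms.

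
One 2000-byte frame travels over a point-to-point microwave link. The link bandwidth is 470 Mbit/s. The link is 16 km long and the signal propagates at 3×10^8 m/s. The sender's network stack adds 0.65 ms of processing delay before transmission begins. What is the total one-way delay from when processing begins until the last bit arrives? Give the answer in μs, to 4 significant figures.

737.4 μs

L = 2000 × 8 = 16000 bits.
Transmission delay = L/R = 16000 / 470000000 = 34.0426 μs.
Propagation delay = d/s = 16000 m / 300000000 m/s = 53.3333 μs.
Plus processing delay 0.65 ms = 650 μs.
Total = 737.4 μs.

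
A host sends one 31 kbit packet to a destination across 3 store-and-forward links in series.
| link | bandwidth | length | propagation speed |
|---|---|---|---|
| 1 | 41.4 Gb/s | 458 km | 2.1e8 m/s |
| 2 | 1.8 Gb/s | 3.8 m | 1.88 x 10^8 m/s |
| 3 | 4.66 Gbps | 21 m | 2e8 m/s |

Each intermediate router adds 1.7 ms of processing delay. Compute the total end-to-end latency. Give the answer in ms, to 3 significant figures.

L = 31000 bits.
Transmission delays (L/R per hop): 0.000748792, 0.0172222, 0.00665236 ms; sum = 0.0246234 ms.
Propagation delays (d/s per hop): 2.18095, 2.02128e-05, 0.000105 ms; sum = 2.18108 ms.
Processing at 2 router(s): 2 × 1.7 ms = 3.4 ms.
End-to-end = 5.61 ms.

5.61 ms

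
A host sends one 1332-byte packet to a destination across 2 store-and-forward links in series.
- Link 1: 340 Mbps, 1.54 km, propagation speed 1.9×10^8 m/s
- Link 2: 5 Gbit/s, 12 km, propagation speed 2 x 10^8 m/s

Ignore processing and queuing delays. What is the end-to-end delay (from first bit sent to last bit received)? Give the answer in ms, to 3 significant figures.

0.102 ms

L = 1332 × 8 = 10656 bits.
Transmission delays (L/R per hop): 0.0313412, 0.0021312 ms; sum = 0.0334724 ms.
Propagation delays (d/s per hop): 0.00810526, 0.06 ms; sum = 0.0681053 ms.
End-to-end = 0.102 ms.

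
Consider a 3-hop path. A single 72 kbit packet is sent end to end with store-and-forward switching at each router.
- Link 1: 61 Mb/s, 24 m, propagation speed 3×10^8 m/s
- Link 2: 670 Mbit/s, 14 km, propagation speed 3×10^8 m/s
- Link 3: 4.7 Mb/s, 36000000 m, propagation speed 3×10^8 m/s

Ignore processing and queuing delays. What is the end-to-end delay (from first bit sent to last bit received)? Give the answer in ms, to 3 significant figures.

137 ms

L = 72000 bits.
Transmission delays (L/R per hop): 1.18033, 0.107463, 15.3191 ms; sum = 16.6069 ms.
Propagation delays (d/s per hop): 8e-05, 0.0466667, 120 ms; sum = 120.047 ms.
End-to-end = 137 ms.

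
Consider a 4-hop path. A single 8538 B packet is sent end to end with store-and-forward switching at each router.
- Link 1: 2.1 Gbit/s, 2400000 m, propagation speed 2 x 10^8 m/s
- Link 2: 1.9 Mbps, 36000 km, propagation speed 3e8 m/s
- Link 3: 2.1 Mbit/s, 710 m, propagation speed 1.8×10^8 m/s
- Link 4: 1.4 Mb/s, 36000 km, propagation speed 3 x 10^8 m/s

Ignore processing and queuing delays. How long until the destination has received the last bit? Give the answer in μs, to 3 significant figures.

L = 8538 × 8 = 68304 bits.
Transmission delays (L/R per hop): 32.5257, 35949.5, 32525.7, 48788.6 μs; sum = 117296 μs.
Propagation delays (d/s per hop): 12000, 120000, 3.94444, 120000 μs; sum = 252004 μs.
End-to-end = 369000 μs.

369000 μs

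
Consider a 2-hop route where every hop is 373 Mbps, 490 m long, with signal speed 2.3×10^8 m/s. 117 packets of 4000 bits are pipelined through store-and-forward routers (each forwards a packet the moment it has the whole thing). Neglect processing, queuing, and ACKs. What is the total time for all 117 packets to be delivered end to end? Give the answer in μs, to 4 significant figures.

Per-hop transmission t_tx = L/R = 4000/373000000 = 10.7239 μs.
Per-hop propagation t_prop = 490/2.3e+08 = 2.13043 μs.
Pipeline fill: first packet needs 2·t_tx to clear all hops; remaining 116 packets each add one t_tx.
Total = (2+117-1)·t_tx + 2·t_prop = 118·10.7239 + 2·2.13043 = 1270 μs.

1270 μs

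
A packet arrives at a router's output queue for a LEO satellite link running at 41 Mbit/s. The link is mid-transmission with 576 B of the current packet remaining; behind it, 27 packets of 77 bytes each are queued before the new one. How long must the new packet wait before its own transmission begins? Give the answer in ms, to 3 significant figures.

0.518 ms

Each queued packet: L/R = 616/41000000 = 0.0150244 ms.
27 queued → 0.405659 ms.
Plus remaining 4608 bits of current packet: 0.11239 ms.
Queuing delay = 0.518 ms.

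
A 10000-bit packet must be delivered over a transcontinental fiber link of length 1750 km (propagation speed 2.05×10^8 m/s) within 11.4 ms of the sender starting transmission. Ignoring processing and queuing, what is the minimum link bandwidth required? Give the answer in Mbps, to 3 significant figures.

Propagation delay = 1750000 / 2.05e+08 = 8.53659 ms.
Transmission budget = 11.4 − 8.53659 = 2.86341 ms.
R ≥ L / t_tx = 10000 bits / 0.00286341 s = 3.49 Mbps.

3.49 Mbps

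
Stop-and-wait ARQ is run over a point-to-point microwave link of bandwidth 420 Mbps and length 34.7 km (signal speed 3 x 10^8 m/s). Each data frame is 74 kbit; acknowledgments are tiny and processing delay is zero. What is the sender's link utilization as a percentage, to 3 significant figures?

t_tx = L/R = 74000/420000000 = 0.00017619 s.
t_prop = 34700/300000000 = 0.000115667 s; RTT = 0.000231333 s.
Cycle = t_tx + RTT = 0.000407524 s.
Utilization = t_tx / cycle = 0.00017619/0.000407524 = 43.2 %.

43.2 %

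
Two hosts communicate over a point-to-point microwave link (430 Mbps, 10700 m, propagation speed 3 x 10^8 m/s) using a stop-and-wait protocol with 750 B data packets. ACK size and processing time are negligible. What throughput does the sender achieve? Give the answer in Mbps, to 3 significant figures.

t_tx = L/R = 6000/430000000 = 1.39535e-05 s.
t_prop = 10700/300000000 = 3.56667e-05 s; RTT = 7.13333e-05 s.
Cycle = t_tx + RTT = 8.52868e-05 s.
Throughput = L / cycle = 6000 / 8.52868e-05 = 70.4 Mbps.

70.4 Mbps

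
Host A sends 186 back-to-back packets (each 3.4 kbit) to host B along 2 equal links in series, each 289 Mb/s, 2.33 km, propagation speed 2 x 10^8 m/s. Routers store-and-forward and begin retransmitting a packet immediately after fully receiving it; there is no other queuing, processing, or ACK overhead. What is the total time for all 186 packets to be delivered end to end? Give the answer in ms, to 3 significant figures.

2.22 ms

Per-hop transmission t_tx = L/R = 3400/289000000 = 0.0117647 ms.
Per-hop propagation t_prop = 2330/200000000 = 0.01165 ms.
Pipeline fill: first packet needs 2·t_tx to clear all hops; remaining 185 packets each add one t_tx.
Total = (2+186-1)·t_tx + 2·t_prop = 187·0.0117647 + 2·0.01165 = 2.22 ms.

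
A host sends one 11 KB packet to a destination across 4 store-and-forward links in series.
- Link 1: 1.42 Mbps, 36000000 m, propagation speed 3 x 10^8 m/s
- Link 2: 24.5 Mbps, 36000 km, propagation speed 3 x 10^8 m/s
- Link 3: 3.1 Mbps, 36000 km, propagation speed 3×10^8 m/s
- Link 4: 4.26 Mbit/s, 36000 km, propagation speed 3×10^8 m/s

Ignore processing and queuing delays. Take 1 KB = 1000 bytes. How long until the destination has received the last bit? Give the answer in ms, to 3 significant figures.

L = 88000 bits.
Transmission delays (L/R per hop): 61.9718, 3.59184, 28.3871, 20.6573 ms; sum = 114.608 ms.
Propagation delays (d/s per hop): 120, 120, 120, 120 ms; sum = 480 ms.
End-to-end = 595 ms.

595 ms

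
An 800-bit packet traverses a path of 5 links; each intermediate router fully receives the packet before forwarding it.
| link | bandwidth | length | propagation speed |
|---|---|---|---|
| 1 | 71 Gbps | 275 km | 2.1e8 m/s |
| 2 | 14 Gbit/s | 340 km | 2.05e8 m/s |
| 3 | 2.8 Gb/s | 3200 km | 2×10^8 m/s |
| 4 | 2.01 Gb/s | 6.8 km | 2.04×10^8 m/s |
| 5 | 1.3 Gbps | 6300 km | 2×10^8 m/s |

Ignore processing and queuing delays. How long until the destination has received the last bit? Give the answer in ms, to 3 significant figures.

Transmission delays (L/R per hop): 1.12676e-05, 5.71429e-05, 0.000285714, 0.00039801, 0.000615385 ms; sum = 0.00136752 ms.
Propagation delays (d/s per hop): 1.30952, 1.65854, 16, 0.0333333, 31.5 ms; sum = 50.5014 ms.
End-to-end = 50.5 ms.

50.5 ms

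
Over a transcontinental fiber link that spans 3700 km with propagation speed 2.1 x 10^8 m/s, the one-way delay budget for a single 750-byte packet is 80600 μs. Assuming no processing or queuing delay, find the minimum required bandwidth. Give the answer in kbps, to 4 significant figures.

L = 6000 bits.
Propagation delay = 3700000 / 210000000 = 17619 μs.
Transmission budget = 80600 − 17619 = 62981 μs.
R ≥ L / t_tx = 6000 bits / 0.062981 s = 95.27 kbps.

95.27 kbps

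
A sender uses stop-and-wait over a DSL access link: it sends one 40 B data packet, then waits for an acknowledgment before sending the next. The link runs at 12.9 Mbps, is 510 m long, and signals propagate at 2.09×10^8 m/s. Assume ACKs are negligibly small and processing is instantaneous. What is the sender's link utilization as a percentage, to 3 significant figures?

t_tx = L/R = 320/12900000 = 2.48062e-05 s.
t_prop = 510/209000000 = 2.44019e-06 s; RTT = 4.88038e-06 s.
Cycle = t_tx + RTT = 2.96866e-05 s.
Utilization = t_tx / cycle = 2.48062e-05/2.96866e-05 = 83.6 %.

83.6 %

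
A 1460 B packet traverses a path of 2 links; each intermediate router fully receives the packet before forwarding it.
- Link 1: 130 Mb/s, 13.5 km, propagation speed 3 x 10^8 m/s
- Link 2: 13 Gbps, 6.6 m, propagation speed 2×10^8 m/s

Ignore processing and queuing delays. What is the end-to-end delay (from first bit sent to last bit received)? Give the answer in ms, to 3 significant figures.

0.136 ms

L = 1460 × 8 = 11680 bits.
Transmission delays (L/R per hop): 0.0898462, 0.000898462 ms; sum = 0.0907446 ms.
Propagation delays (d/s per hop): 0.045, 3.3e-05 ms; sum = 0.045033 ms.
End-to-end = 0.136 ms.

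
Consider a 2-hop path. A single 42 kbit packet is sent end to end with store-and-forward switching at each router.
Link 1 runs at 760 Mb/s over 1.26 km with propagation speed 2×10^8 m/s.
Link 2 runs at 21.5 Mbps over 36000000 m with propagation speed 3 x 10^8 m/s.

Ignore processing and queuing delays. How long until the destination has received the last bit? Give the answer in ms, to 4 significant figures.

L = 42000 bits.
Transmission delays (L/R per hop): 0.0552632, 1.95349 ms; sum = 2.00875 ms.
Propagation delays (d/s per hop): 0.0063, 120 ms; sum = 120.006 ms.
End-to-end = 122.0 ms.

122.0 ms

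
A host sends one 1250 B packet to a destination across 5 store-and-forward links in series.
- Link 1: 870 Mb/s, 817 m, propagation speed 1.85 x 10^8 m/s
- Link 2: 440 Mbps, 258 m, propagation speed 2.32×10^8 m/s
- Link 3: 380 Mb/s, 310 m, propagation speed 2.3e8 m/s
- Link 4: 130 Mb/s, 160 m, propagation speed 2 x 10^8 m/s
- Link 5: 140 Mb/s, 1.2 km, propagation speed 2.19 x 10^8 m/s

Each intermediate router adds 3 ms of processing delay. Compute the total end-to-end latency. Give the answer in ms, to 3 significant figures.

12.2 ms

L = 1250 × 8 = 10000 bits.
Transmission delays (L/R per hop): 0.0114943, 0.0227273, 0.0263158, 0.0769231, 0.0714286 ms; sum = 0.208889 ms.
Propagation delays (d/s per hop): 0.00441622, 0.00111207, 0.00134783, 0.0008, 0.00547945 ms; sum = 0.0131556 ms.
Processing at 4 router(s): 4 × 3 ms = 12 ms.
End-to-end = 12.2 ms.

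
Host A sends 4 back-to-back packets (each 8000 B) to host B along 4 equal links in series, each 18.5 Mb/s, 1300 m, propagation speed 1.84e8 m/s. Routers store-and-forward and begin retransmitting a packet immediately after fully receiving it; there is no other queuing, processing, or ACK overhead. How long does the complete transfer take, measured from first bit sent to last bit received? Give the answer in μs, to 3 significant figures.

24200 μs

Per-hop transmission t_tx = L/R = 64000/18500000 = 3459.46 μs.
Per-hop propagation t_prop = 1300/184000000 = 7.06522 μs.
Pipeline fill: first packet needs 4·t_tx to clear all hops; remaining 3 packets each add one t_tx.
Total = (4+4-1)·t_tx + 4·t_prop = 7·3459.46 + 4·7.06522 = 24200 μs.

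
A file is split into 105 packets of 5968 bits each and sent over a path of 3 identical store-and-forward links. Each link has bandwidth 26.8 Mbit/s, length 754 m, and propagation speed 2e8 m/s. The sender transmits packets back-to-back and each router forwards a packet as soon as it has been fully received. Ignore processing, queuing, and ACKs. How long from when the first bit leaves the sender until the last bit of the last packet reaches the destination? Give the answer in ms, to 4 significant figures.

23.84 ms

Per-hop transmission t_tx = L/R = 5968/26800000 = 0.222687 ms.
Per-hop propagation t_prop = 754/200000000 = 0.00377 ms.
Pipeline fill: first packet needs 3·t_tx to clear all hops; remaining 104 packets each add one t_tx.
Total = (3+105-1)·t_tx + 3·t_prop = 107·0.222687 + 3·0.00377 = 23.84 ms.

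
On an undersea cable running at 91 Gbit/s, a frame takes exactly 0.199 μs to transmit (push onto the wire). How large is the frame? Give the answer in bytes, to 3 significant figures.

L = R × t_tx = 91000000000 b/s × 1.99e-07 s = 18109 bits.
In bytes: 18109 / 8 = 2260 bytes.

2260 bytes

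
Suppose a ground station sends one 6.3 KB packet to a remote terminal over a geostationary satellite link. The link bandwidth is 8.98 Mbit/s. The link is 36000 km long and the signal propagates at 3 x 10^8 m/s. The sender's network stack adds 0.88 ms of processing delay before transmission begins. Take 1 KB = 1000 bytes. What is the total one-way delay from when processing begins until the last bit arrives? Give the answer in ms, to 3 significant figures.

126 ms

L = 50400 bits.
Transmission delay = L/R = 50400 / 8980000 = 5.61247 ms.
Propagation delay = d/s = 36000000 m / 300000000 m/s = 120 ms.
Plus processing delay 0.88 ms = 0.88 ms.
Total = 126 ms.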